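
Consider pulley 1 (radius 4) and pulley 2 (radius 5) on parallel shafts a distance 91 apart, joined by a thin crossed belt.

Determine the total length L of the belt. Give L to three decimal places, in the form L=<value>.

crossed belt: β = asin((r1+r2)/C) = asin(9/91) = 5.6759°
wrap1 = wrap2 = π + 2β = 191.3518°
tangent length = C·cosβ = 90.5539
L = (r1+r2)·wrap + 2·C·cosβ = 9·3.3397 + 2·90.5539 = 211.1652

L=211.165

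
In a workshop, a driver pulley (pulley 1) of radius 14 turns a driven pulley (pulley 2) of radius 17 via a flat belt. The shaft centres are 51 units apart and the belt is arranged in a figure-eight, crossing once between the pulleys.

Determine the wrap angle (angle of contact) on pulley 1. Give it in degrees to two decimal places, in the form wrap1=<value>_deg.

wrap1=254.87_deg

crossed belt: β = asin((r1+r2)/C) = asin(31/51) = 37.4337°
wrap1 = wrap2 = π + 2β = 254.8674°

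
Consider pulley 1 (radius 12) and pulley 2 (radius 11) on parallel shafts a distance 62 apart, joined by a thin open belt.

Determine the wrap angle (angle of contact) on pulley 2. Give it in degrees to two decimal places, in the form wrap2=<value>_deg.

wrap2=178.15_deg

open belt: β = asin((r2−r1)/C) = asin(-1/62) = -0.9242°
wrap1 = π − 2β = 181.8483°
wrap2 = π + 2β = 178.1517°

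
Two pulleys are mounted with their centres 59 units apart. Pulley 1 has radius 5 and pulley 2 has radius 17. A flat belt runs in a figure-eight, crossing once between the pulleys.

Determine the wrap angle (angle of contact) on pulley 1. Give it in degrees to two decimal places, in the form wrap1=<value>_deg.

crossed belt: β = asin((r1+r2)/C) = asin(22/59) = 21.8934°
wrap1 = wrap2 = π + 2β = 223.7869°

wrap1=223.79_deg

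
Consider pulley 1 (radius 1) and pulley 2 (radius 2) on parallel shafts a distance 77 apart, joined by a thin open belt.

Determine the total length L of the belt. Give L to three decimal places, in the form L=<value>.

open belt: β = asin((r2−r1)/C) = asin(1/77) = 0.7441°
wrap1 = π − 2β = 178.5118°
wrap2 = π + 2β = 181.4882°
tangent length = C·cosβ = 76.9935
L = r1·wrap1 + r2·wrap2 + 2·C·cosβ = 1·3.1156 + 2·3.1676 + 2·76.9935 = 163.4378

L=163.438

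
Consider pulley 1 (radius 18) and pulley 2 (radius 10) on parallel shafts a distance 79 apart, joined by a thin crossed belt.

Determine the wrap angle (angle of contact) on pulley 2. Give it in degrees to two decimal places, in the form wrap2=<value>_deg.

crossed belt: β = asin((r1+r2)/C) = asin(28/79) = 20.7585°
wrap1 = wrap2 = π + 2β = 221.5171°

wrap2=221.52_deg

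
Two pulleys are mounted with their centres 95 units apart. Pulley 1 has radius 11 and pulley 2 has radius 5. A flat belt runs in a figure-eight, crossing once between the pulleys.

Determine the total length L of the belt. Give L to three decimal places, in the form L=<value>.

crossed belt: β = asin((r1+r2)/C) = asin(16/95) = 9.6960°
wrap1 = wrap2 = π + 2β = 199.3921°
tangent length = C·cosβ = 93.6429
L = (r1+r2)·wrap + 2·C·cosβ = 16·3.4800 + 2·93.6429 = 242.9666

L=242.967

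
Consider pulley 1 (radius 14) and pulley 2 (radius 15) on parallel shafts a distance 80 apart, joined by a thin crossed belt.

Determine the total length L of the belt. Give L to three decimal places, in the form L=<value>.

L=261.739

crossed belt: β = asin((r1+r2)/C) = asin(29/80) = 21.2538°
wrap1 = wrap2 = π + 2β = 222.5076°
tangent length = C·cosβ = 74.5587
L = (r1+r2)·wrap + 2·C·cosβ = 29·3.8835 + 2·74.5587 = 261.7386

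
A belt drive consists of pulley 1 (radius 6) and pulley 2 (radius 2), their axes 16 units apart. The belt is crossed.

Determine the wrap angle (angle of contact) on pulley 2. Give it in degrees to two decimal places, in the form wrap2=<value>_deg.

wrap2=240.00_deg

crossed belt: β = asin((r1+r2)/C) = asin(8/16) = 30.0000°
wrap1 = wrap2 = π + 2β = 240.0000°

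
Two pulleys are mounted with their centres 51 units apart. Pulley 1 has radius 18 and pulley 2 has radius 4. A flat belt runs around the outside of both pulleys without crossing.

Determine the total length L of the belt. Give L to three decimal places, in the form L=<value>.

open belt: β = asin((r2−r1)/C) = asin(-14/51) = -15.9328°
wrap1 = π − 2β = 211.8656°
wrap2 = π + 2β = 148.1344°
tangent length = C·cosβ = 49.0408
L = r1·wrap1 + r2·wrap2 + 2·C·cosβ = 18·3.6978 + 4·2.5854 + 2·49.0408 = 174.9829

L=174.983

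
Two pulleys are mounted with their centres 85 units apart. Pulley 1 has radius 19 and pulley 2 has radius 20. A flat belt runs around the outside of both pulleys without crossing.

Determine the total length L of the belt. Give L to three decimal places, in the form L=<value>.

L=292.534

open belt: β = asin((r2−r1)/C) = asin(1/85) = 0.6741°
wrap1 = π − 2β = 178.6518°
wrap2 = π + 2β = 181.3482°
tangent length = C·cosβ = 84.9941
L = r1·wrap1 + r2·wrap2 + 2·C·cosβ = 19·3.1181 + 20·3.1651 + 2·84.9941 = 292.5339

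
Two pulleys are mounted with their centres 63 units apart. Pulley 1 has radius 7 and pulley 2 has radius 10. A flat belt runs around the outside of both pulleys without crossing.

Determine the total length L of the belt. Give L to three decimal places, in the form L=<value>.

L=179.550

open belt: β = asin((r2−r1)/C) = asin(3/63) = 2.7294°
wrap1 = π − 2β = 174.5412°
wrap2 = π + 2β = 185.4588°
tangent length = C·cosβ = 62.9285
L = r1·wrap1 + r2·wrap2 + 2·C·cosβ = 7·3.0463 + 10·3.2369 + 2·62.9285 = 179.5500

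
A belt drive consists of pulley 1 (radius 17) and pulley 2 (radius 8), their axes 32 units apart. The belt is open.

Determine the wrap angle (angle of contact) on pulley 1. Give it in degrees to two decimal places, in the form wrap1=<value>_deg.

open belt: β = asin((r2−r1)/C) = asin(-9/32) = -16.3348°
wrap1 = π − 2β = 212.6696°
wrap2 = π + 2β = 147.3304°

wrap1=212.67_deg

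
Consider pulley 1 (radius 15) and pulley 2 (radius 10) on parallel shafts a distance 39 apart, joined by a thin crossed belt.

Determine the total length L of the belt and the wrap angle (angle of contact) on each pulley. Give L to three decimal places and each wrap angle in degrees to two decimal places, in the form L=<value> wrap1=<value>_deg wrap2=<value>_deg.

L=173.198 wrap1=259.74_deg wrap2=259.74_deg

crossed belt: β = asin((r1+r2)/C) = asin(25/39) = 39.8683°
wrap1 = wrap2 = π + 2β = 259.7367°
tangent length = C·cosβ = 29.9333
L = (r1+r2)·wrap + 2·C·cosβ = 25·4.5333 + 2·29.9333 = 173.1980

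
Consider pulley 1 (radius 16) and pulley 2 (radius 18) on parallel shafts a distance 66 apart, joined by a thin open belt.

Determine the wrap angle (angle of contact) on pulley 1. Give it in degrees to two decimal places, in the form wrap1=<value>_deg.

open belt: β = asin((r2−r1)/C) = asin(2/66) = 1.7365°
wrap1 = π − 2β = 176.5270°
wrap2 = π + 2β = 183.4730°

wrap1=176.53_deg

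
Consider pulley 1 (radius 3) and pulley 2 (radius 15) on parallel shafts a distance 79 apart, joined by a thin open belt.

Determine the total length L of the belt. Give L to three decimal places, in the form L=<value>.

L=216.375

open belt: β = asin((r2−r1)/C) = asin(12/79) = 8.7370°
wrap1 = π − 2β = 162.5260°
wrap2 = π + 2β = 197.4740°
tangent length = C·cosβ = 78.0833
L = r1·wrap1 + r2·wrap2 + 2·C·cosβ = 3·2.8366 + 15·3.4466 + 2·78.0833 = 216.3750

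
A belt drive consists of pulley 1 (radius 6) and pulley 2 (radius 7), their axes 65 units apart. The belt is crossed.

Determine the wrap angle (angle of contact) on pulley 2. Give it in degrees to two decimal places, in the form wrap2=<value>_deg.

crossed belt: β = asin((r1+r2)/C) = asin(13/65) = 11.5370°
wrap1 = wrap2 = π + 2β = 203.0739°

wrap2=203.07_deg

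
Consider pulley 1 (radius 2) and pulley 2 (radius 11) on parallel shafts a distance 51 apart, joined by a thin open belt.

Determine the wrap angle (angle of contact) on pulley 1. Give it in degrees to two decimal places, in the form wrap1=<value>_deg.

open belt: β = asin((r2−r1)/C) = asin(9/51) = 10.1642°
wrap1 = π − 2β = 159.6715°
wrap2 = π + 2β = 200.3285°

wrap1=159.67_deg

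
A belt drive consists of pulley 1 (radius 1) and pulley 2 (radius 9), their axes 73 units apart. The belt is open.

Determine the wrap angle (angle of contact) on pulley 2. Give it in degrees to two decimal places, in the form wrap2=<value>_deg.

open belt: β = asin((r2−r1)/C) = asin(8/73) = 6.2916°
wrap1 = π − 2β = 167.4167°
wrap2 = π + 2β = 192.5833°

wrap2=192.58_deg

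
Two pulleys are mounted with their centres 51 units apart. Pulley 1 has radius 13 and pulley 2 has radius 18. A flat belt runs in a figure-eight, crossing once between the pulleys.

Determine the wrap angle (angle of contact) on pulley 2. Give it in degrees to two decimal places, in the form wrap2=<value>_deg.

crossed belt: β = asin((r1+r2)/C) = asin(31/51) = 37.4337°
wrap1 = wrap2 = π + 2β = 254.8674°

wrap2=254.87_deg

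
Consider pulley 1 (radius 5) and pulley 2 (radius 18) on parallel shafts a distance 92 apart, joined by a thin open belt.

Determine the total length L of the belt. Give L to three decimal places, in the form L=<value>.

open belt: β = asin((r2−r1)/C) = asin(13/92) = 8.1233°
wrap1 = π − 2β = 163.7533°
wrap2 = π + 2β = 196.2467°
tangent length = C·cosβ = 91.0769
L = r1·wrap1 + r2·wrap2 + 2·C·cosβ = 5·2.8580 + 18·3.4252 + 2·91.0769 = 258.0967

L=258.097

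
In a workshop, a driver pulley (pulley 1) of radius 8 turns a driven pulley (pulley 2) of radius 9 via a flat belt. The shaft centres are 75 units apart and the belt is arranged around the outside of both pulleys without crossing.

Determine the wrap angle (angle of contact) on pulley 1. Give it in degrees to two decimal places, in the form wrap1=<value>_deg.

open belt: β = asin((r2−r1)/C) = asin(1/75) = 0.7640°
wrap1 = π − 2β = 178.4721°
wrap2 = π + 2β = 181.5279°

wrap1=178.47_deg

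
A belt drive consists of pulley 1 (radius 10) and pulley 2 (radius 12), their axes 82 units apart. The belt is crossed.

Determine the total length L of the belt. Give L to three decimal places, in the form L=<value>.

crossed belt: β = asin((r1+r2)/C) = asin(22/82) = 15.5627°
wrap1 = wrap2 = π + 2β = 211.1254°
tangent length = C·cosβ = 78.9937
L = (r1+r2)·wrap + 2·C·cosβ = 22·3.6848 + 2·78.9937 = 239.0537

L=239.054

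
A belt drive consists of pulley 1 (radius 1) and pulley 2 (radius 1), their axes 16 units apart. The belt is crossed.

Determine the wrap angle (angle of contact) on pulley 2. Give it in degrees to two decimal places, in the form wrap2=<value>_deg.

crossed belt: β = asin((r1+r2)/C) = asin(2/16) = 7.1808°
wrap1 = wrap2 = π + 2β = 194.3615°

wrap2=194.36_deg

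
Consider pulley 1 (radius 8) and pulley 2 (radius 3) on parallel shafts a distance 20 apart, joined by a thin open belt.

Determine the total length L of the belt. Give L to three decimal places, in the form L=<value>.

open belt: β = asin((r2−r1)/C) = asin(-5/20) = -14.4775°
wrap1 = π − 2β = 208.9550°
wrap2 = π + 2β = 151.0450°
tangent length = C·cosβ = 19.3649
L = r1·wrap1 + r2·wrap2 + 2·C·cosβ = 8·3.6470 + 3·2.6362 + 2·19.3649 = 75.8142

L=75.814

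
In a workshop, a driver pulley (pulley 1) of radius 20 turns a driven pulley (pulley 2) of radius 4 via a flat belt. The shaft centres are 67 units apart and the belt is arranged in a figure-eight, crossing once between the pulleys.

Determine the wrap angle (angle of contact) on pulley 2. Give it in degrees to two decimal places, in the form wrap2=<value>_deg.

wrap2=221.98_deg

crossed belt: β = asin((r1+r2)/C) = asin(24/67) = 20.9902°
wrap1 = wrap2 = π + 2β = 221.9805°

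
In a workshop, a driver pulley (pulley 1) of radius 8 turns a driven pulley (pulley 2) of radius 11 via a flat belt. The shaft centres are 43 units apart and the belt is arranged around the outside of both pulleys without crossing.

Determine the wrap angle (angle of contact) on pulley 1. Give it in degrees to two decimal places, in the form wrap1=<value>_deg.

wrap1=172.00_deg

open belt: β = asin((r2−r1)/C) = asin(3/43) = 4.0006°
wrap1 = π − 2β = 171.9987°
wrap2 = π + 2β = 188.0013°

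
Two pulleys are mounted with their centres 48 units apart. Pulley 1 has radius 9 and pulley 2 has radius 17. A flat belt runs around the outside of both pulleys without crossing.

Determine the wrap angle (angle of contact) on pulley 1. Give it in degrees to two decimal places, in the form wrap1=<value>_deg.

wrap1=160.81_deg

open belt: β = asin((r2−r1)/C) = asin(8/48) = 9.5941°
wrap1 = π − 2β = 160.8119°
wrap2 = π + 2β = 199.1881°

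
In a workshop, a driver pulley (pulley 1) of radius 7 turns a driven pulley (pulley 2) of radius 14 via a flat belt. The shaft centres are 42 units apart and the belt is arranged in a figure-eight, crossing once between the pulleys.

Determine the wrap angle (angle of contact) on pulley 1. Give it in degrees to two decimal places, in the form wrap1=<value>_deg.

crossed belt: β = asin((r1+r2)/C) = asin(21/42) = 30.0000°
wrap1 = wrap2 = π + 2β = 240.0000°

wrap1=240.00_deg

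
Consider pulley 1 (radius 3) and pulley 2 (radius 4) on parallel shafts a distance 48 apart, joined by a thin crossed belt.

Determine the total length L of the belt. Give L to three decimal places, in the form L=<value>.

crossed belt: β = asin((r1+r2)/C) = asin(7/48) = 8.3855°
wrap1 = wrap2 = π + 2β = 196.7711°
tangent length = C·cosβ = 47.4868
L = (r1+r2)·wrap + 2·C·cosβ = 7·3.4343 + 2·47.4868 = 119.0138

L=119.014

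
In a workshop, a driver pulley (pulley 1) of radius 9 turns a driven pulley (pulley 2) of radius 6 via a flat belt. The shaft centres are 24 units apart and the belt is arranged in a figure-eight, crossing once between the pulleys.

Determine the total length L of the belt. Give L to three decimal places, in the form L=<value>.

L=104.848

crossed belt: β = asin((r1+r2)/C) = asin(15/24) = 38.6822°
wrap1 = wrap2 = π + 2β = 257.3644°
tangent length = C·cosβ = 18.7350
L = (r1+r2)·wrap + 2·C·cosβ = 15·4.4919 + 2·18.7350 = 104.8478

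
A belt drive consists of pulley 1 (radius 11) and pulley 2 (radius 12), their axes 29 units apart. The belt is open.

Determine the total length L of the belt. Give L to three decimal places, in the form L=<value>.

L=130.291

open belt: β = asin((r2−r1)/C) = asin(1/29) = 1.9761°
wrap1 = π − 2β = 176.0478°
wrap2 = π + 2β = 183.9522°
tangent length = C·cosβ = 28.9828
L = r1·wrap1 + r2·wrap2 + 2·C·cosβ = 11·3.0726 + 12·3.2106 + 2·28.9828 = 130.2911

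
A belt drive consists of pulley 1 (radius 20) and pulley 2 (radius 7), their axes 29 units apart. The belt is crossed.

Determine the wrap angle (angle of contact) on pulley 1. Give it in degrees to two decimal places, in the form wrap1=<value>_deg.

wrap1=317.19_deg

crossed belt: β = asin((r1+r2)/C) = asin(27/29) = 68.5967°
wrap1 = wrap2 = π + 2β = 317.1933°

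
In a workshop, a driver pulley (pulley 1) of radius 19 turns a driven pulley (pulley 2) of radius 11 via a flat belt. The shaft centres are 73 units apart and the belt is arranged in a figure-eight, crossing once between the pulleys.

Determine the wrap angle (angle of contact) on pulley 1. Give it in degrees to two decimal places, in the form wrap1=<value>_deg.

crossed belt: β = asin((r1+r2)/C) = asin(30/73) = 24.2651°
wrap1 = wrap2 = π + 2β = 228.5302°

wrap1=228.53_deg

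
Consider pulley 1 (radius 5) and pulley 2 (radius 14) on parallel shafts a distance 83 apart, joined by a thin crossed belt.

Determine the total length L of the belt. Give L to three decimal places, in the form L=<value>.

crossed belt: β = asin((r1+r2)/C) = asin(19/83) = 13.2332°
wrap1 = wrap2 = π + 2β = 206.4665°
tangent length = C·cosβ = 80.7960
L = (r1+r2)·wrap + 2·C·cosβ = 19·3.6035 + 2·80.7960 = 230.0590

L=230.059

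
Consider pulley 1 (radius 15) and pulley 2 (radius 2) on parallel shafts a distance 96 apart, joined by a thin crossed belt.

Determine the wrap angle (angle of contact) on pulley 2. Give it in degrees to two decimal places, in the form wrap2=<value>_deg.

wrap2=200.40_deg

crossed belt: β = asin((r1+r2)/C) = asin(17/96) = 10.1999°
wrap1 = wrap2 = π + 2β = 200.3998°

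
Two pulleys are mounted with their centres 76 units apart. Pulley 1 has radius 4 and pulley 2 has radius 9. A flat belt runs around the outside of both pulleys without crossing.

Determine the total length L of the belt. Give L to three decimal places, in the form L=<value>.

open belt: β = asin((r2−r1)/C) = asin(5/76) = 3.7722°
wrap1 = π − 2β = 172.4556°
wrap2 = π + 2β = 187.5444°
tangent length = C·cosβ = 75.8353
L = r1·wrap1 + r2·wrap2 + 2·C·cosβ = 4·3.0099 + 9·3.2733 + 2·75.8353 = 193.1698

L=193.170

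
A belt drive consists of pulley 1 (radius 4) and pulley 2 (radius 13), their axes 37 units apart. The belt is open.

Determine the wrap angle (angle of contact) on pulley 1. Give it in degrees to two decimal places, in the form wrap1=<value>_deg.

wrap1=151.84_deg

open belt: β = asin((r2−r1)/C) = asin(9/37) = 14.0780°
wrap1 = π − 2β = 151.8439°
wrap2 = π + 2β = 208.1561°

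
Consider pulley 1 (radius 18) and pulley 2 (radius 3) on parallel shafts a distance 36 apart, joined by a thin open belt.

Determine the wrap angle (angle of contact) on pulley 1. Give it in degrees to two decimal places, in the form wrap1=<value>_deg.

wrap1=229.25_deg

open belt: β = asin((r2−r1)/C) = asin(-15/36) = -24.6243°
wrap1 = π − 2β = 229.2486°
wrap2 = π + 2β = 130.7514°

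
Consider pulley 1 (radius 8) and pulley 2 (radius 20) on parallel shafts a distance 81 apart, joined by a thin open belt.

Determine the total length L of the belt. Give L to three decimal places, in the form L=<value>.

L=251.746

open belt: β = asin((r2−r1)/C) = asin(12/81) = 8.5196°
wrap1 = π − 2β = 162.9608°
wrap2 = π + 2β = 197.0392°
tangent length = C·cosβ = 80.1062
L = r1·wrap1 + r2·wrap2 + 2·C·cosβ = 8·2.8442 + 20·3.4390 + 2·80.1062 = 251.7456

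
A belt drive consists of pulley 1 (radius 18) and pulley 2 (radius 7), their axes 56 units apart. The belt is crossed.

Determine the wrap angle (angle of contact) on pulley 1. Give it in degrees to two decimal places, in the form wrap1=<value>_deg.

wrap1=233.03_deg

crossed belt: β = asin((r1+r2)/C) = asin(25/56) = 26.5148°
wrap1 = wrap2 = π + 2β = 233.0295°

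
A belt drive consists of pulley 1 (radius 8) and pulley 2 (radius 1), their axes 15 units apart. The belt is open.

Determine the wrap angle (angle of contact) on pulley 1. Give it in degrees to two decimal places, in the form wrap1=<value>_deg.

open belt: β = asin((r2−r1)/C) = asin(-7/15) = -27.8181°
wrap1 = π − 2β = 235.6363°
wrap2 = π + 2β = 124.3637°

wrap1=235.64_deg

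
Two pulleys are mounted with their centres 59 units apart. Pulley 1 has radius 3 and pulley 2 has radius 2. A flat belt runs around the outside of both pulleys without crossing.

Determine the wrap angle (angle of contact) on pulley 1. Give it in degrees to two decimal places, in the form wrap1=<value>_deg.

open belt: β = asin((r2−r1)/C) = asin(-1/59) = -0.9712°
wrap1 = π − 2β = 181.9423°
wrap2 = π + 2β = 178.0577°

wrap1=181.94_deg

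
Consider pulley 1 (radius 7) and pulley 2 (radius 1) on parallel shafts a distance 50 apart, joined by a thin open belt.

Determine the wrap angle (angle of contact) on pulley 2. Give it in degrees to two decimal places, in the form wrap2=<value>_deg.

wrap2=166.22_deg

open belt: β = asin((r2−r1)/C) = asin(-6/50) = -6.8921°
wrap1 = π − 2β = 193.7842°
wrap2 = π + 2β = 166.2158°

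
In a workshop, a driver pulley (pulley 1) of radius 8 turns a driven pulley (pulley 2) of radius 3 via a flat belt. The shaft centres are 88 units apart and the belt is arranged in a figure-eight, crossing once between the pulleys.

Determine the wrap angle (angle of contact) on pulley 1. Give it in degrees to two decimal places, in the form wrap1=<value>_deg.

crossed belt: β = asin((r1+r2)/C) = asin(11/88) = 7.1808°
wrap1 = wrap2 = π + 2β = 194.3615°

wrap1=194.36_deg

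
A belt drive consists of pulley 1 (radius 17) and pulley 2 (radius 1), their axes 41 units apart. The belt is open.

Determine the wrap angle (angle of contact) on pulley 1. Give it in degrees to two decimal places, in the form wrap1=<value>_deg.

wrap1=225.94_deg

open belt: β = asin((r2−r1)/C) = asin(-16/41) = -22.9697°
wrap1 = π − 2β = 225.9394°
wrap2 = π + 2β = 134.0606°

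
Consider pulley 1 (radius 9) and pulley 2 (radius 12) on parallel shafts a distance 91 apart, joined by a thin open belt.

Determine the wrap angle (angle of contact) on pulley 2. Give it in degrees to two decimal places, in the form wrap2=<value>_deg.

wrap2=183.78_deg

open belt: β = asin((r2−r1)/C) = asin(3/91) = 1.8892°
wrap1 = π − 2β = 176.2216°
wrap2 = π + 2β = 183.7784°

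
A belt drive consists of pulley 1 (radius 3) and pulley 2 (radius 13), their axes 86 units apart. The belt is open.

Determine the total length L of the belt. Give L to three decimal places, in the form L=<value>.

L=223.430

open belt: β = asin((r2−r1)/C) = asin(10/86) = 6.6774°
wrap1 = π − 2β = 166.6452°
wrap2 = π + 2β = 193.3548°
tangent length = C·cosβ = 85.4166
L = r1·wrap1 + r2·wrap2 + 2·C·cosβ = 3·2.9085 + 13·3.3747 + 2·85.4166 = 223.4296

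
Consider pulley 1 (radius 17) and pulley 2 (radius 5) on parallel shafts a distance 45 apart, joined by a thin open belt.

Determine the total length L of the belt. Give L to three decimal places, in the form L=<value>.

L=162.334

open belt: β = asin((r2−r1)/C) = asin(-12/45) = -15.4660°
wrap1 = π − 2β = 210.9320°
wrap2 = π + 2β = 149.0680°
tangent length = C·cosβ = 43.3705
L = r1·wrap1 + r2·wrap2 + 2·C·cosβ = 17·3.6815 + 5·2.6017 + 2·43.3705 = 162.3344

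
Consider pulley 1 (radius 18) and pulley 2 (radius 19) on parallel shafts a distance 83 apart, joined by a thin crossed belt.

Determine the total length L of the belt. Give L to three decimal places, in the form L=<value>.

L=299.024

crossed belt: β = asin((r1+r2)/C) = asin(37/83) = 26.4735°
wrap1 = wrap2 = π + 2β = 232.9469°
tangent length = C·cosβ = 74.2967
L = (r1+r2)·wrap + 2·C·cosβ = 37·4.0657 + 2·74.2967 = 299.0240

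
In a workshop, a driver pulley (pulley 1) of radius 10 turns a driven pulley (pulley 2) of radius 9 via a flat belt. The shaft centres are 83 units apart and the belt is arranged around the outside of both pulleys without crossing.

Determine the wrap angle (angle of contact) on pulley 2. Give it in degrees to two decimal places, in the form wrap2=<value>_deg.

wrap2=178.62_deg

open belt: β = asin((r2−r1)/C) = asin(-1/83) = -0.6903°
wrap1 = π − 2β = 181.3807°
wrap2 = π + 2β = 178.6193°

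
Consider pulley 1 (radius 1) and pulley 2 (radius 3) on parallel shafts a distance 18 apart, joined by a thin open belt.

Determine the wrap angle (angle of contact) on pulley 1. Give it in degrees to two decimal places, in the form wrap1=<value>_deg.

open belt: β = asin((r2−r1)/C) = asin(2/18) = 6.3794°
wrap1 = π − 2β = 167.2413°
wrap2 = π + 2β = 192.7587°

wrap1=167.24_deg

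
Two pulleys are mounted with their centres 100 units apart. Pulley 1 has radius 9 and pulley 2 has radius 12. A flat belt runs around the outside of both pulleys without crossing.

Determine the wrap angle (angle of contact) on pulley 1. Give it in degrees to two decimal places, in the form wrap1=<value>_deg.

open belt: β = asin((r2−r1)/C) = asin(3/100) = 1.7191°
wrap1 = π − 2β = 176.5617°
wrap2 = π + 2β = 183.4383°

wrap1=176.56_deg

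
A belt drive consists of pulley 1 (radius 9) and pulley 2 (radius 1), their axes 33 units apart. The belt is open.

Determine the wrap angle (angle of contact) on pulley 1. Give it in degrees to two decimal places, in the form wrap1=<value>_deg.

open belt: β = asin((r2−r1)/C) = asin(-8/33) = -14.0297°
wrap1 = π − 2β = 208.0593°
wrap2 = π + 2β = 151.9407°

wrap1=208.06_deg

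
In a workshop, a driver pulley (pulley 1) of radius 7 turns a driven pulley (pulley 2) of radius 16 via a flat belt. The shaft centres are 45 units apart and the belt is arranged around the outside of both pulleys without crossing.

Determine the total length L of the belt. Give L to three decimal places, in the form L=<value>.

open belt: β = asin((r2−r1)/C) = asin(9/45) = 11.5370°
wrap1 = π − 2β = 156.9261°
wrap2 = π + 2β = 203.0739°
tangent length = C·cosβ = 44.0908
L = r1·wrap1 + r2·wrap2 + 2·C·cosβ = 7·2.7389 + 16·3.5443 + 2·44.0908 = 164.0627

L=164.063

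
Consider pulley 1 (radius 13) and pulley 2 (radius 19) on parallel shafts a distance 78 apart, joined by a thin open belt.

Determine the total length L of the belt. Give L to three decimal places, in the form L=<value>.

open belt: β = asin((r2−r1)/C) = asin(6/78) = 4.4117°
wrap1 = π − 2β = 171.1765°
wrap2 = π + 2β = 188.8235°
tangent length = C·cosβ = 77.7689
L = r1·wrap1 + r2·wrap2 + 2·C·cosβ = 13·2.9876 + 19·3.2956 + 2·77.7689 = 256.9927

L=256.993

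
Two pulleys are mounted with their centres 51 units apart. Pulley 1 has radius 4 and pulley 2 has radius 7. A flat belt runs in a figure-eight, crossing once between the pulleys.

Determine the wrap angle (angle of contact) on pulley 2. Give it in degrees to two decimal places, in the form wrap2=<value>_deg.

crossed belt: β = asin((r1+r2)/C) = asin(11/51) = 12.4558°
wrap1 = wrap2 = π + 2β = 204.9116°

wrap2=204.91_deg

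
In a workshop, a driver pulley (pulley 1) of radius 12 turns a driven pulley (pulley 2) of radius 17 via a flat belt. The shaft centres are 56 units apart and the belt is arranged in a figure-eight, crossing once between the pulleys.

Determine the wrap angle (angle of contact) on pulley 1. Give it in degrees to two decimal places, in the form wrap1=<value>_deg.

wrap1=242.38_deg

crossed belt: β = asin((r1+r2)/C) = asin(29/56) = 31.1886°
wrap1 = wrap2 = π + 2β = 242.3772°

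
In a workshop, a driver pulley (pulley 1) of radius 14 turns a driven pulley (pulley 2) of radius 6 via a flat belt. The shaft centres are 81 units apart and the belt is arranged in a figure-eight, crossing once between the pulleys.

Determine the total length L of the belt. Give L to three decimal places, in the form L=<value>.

L=229.796

crossed belt: β = asin((r1+r2)/C) = asin(20/81) = 14.2949°
wrap1 = wrap2 = π + 2β = 208.5899°
tangent length = C·cosβ = 78.4920
L = (r1+r2)·wrap + 2·C·cosβ = 20·3.6406 + 2·78.4920 = 229.7957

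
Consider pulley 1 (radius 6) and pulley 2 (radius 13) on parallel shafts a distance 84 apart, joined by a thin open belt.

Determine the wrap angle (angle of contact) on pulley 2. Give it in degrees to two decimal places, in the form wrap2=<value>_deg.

open belt: β = asin((r2−r1)/C) = asin(7/84) = 4.7802°
wrap1 = π − 2β = 170.4396°
wrap2 = π + 2β = 189.5604°

wrap2=189.56_deg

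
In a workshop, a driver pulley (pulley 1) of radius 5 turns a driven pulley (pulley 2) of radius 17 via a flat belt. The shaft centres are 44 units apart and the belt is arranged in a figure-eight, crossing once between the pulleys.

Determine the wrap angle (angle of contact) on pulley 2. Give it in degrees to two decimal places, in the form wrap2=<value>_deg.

crossed belt: β = asin((r1+r2)/C) = asin(22/44) = 30.0000°
wrap1 = wrap2 = π + 2β = 240.0000°

wrap2=240.00_deg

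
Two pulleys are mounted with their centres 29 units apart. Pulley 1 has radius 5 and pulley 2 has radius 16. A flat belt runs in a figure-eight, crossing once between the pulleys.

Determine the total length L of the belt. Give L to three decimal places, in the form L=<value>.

L=139.984

crossed belt: β = asin((r1+r2)/C) = asin(21/29) = 46.3972°
wrap1 = wrap2 = π + 2β = 272.7944°
tangent length = C·cosβ = 20.0000
L = (r1+r2)·wrap + 2·C·cosβ = 21·4.7612 + 2·20.0000 = 139.9844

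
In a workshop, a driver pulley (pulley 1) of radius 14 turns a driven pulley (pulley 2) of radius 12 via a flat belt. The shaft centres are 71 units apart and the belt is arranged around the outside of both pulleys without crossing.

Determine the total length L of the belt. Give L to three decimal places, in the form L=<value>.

L=223.738

open belt: β = asin((r2−r1)/C) = asin(-2/71) = -1.6142°
wrap1 = π − 2β = 183.2284°
wrap2 = π + 2β = 176.7716°
tangent length = C·cosβ = 70.9718
L = r1·wrap1 + r2·wrap2 + 2·C·cosβ = 14·3.1979 + 12·3.0852 + 2·70.9718 = 223.7378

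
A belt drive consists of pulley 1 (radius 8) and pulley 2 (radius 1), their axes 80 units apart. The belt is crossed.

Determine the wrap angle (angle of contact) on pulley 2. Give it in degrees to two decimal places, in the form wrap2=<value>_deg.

wrap2=192.92_deg

crossed belt: β = asin((r1+r2)/C) = asin(9/80) = 6.4594°
wrap1 = wrap2 = π + 2β = 192.9189°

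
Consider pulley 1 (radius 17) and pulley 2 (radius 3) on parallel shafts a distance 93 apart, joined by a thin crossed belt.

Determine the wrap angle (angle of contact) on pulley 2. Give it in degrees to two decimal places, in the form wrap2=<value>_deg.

wrap2=204.84_deg

crossed belt: β = asin((r1+r2)/C) = asin(20/93) = 12.4187°
wrap1 = wrap2 = π + 2β = 204.8374°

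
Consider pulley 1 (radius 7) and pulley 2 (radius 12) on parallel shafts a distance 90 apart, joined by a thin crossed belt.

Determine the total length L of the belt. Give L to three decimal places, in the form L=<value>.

crossed belt: β = asin((r1+r2)/C) = asin(19/90) = 12.1875°
wrap1 = wrap2 = π + 2β = 204.3749°
tangent length = C·cosβ = 87.9716
L = (r1+r2)·wrap + 2·C·cosβ = 19·3.5670 + 2·87.9716 = 243.7165

L=243.716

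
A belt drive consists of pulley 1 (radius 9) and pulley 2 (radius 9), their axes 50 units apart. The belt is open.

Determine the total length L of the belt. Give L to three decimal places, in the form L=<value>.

open belt: β = asin((r2−r1)/C) = asin(0/50) = 0.0000°
wrap1 = π − 2β = 180.0000°
wrap2 = π + 2β = 180.0000°
tangent length = C·cosβ = 50.0000
L = r1·wrap1 + r2·wrap2 + 2·C·cosβ = 9·3.1416 + 9·3.1416 + 2·50.0000 = 156.5487

L=156.549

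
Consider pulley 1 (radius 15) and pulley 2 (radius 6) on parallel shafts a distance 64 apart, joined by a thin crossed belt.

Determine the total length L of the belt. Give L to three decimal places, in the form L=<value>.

crossed belt: β = asin((r1+r2)/C) = asin(21/64) = 19.1550°
wrap1 = wrap2 = π + 2β = 218.3100°
tangent length = C·cosβ = 60.4566
L = (r1+r2)·wrap + 2·C·cosβ = 21·3.8102 + 2·60.4566 = 200.9280

L=200.928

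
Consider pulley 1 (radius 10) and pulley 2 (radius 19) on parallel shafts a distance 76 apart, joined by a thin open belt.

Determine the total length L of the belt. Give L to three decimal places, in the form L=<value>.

open belt: β = asin((r2−r1)/C) = asin(9/76) = 6.8010°
wrap1 = π − 2β = 166.3980°
wrap2 = π + 2β = 193.6020°
tangent length = C·cosβ = 75.4652
L = r1·wrap1 + r2·wrap2 + 2·C·cosβ = 10·2.9042 + 19·3.3790 + 2·75.4652 = 244.1732

L=244.173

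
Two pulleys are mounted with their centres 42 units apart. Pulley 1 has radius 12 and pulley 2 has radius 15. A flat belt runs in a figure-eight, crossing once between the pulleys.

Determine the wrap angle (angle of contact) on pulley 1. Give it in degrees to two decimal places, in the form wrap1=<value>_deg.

wrap1=260.01_deg

crossed belt: β = asin((r1+r2)/C) = asin(27/42) = 40.0052°
wrap1 = wrap2 = π + 2β = 260.0104°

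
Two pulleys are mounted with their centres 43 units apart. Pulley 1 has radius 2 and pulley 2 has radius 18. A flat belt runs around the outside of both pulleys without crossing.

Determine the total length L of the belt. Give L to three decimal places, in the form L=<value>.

open belt: β = asin((r2−r1)/C) = asin(16/43) = 21.8448°
wrap1 = π − 2β = 136.3105°
wrap2 = π + 2β = 223.6895°
tangent length = C·cosβ = 39.9124
L = r1·wrap1 + r2·wrap2 + 2·C·cosβ = 2·2.3791 + 18·3.9041 + 2·39.9124 = 154.8571

L=154.857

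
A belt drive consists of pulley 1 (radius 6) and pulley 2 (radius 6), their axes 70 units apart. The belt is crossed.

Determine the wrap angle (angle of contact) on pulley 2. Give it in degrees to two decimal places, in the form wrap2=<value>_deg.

wrap2=199.74_deg

crossed belt: β = asin((r1+r2)/C) = asin(12/70) = 9.8709°
wrap1 = wrap2 = π + 2β = 199.7418°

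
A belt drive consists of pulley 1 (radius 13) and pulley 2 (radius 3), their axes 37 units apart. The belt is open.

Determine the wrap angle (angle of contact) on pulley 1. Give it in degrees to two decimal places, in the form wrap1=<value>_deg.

wrap1=211.36_deg

open belt: β = asin((r2−r1)/C) = asin(-10/37) = -15.6804°
wrap1 = π − 2β = 211.3607°
wrap2 = π + 2β = 148.6393°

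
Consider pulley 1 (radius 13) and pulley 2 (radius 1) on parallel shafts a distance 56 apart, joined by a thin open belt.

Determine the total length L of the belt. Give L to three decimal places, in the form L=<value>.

L=158.564

open belt: β = asin((r2−r1)/C) = asin(-12/56) = -12.3736°
wrap1 = π − 2β = 204.7473°
wrap2 = π + 2β = 155.2527°
tangent length = C·cosβ = 54.6992
L = r1·wrap1 + r2·wrap2 + 2·C·cosβ = 13·3.5735 + 1·2.7097 + 2·54.6992 = 158.5637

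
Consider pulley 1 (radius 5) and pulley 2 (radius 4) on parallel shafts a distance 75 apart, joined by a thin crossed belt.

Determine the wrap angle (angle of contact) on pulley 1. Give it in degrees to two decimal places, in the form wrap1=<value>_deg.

wrap1=193.78_deg

crossed belt: β = asin((r1+r2)/C) = asin(9/75) = 6.8921°
wrap1 = wrap2 = π + 2β = 193.7842°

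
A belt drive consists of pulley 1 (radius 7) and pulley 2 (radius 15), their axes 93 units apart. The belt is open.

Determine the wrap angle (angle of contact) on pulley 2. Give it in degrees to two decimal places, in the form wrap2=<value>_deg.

wrap2=189.87_deg

open belt: β = asin((r2−r1)/C) = asin(8/93) = 4.9348°
wrap1 = π − 2β = 170.1305°
wrap2 = π + 2β = 189.8695°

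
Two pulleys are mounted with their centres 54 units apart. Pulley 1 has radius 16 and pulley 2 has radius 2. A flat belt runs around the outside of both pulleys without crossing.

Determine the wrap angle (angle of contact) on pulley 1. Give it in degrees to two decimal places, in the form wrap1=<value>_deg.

open belt: β = asin((r2−r1)/C) = asin(-14/54) = -15.0261°
wrap1 = π − 2β = 210.0522°
wrap2 = π + 2β = 149.9478°

wrap1=210.05_deg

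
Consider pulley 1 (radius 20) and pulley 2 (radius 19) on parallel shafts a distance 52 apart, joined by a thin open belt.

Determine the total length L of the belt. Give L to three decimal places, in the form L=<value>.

L=226.541

open belt: β = asin((r2−r1)/C) = asin(-1/52) = -1.1019°
wrap1 = π − 2β = 182.2038°
wrap2 = π + 2β = 177.7962°
tangent length = C·cosβ = 51.9904
L = r1·wrap1 + r2·wrap2 + 2·C·cosβ = 20·3.1801 + 19·3.1031 + 2·51.9904 = 226.5413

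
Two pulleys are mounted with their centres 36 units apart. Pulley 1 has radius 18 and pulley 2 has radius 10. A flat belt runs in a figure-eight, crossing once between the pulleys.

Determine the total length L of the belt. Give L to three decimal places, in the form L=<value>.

L=183.122

crossed belt: β = asin((r1+r2)/C) = asin(28/36) = 51.0576°
wrap1 = wrap2 = π + 2β = 282.1151°
tangent length = C·cosβ = 22.6274
L = (r1+r2)·wrap + 2·C·cosβ = 28·4.9238 + 2·22.6274 = 183.1223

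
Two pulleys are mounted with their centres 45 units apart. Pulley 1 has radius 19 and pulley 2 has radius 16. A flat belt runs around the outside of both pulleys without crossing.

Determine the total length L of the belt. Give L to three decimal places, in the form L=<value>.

L=200.156

open belt: β = asin((r2−r1)/C) = asin(-3/45) = -3.8226°
wrap1 = π − 2β = 187.6451°
wrap2 = π + 2β = 172.3549°
tangent length = C·cosβ = 44.8999
L = r1·wrap1 + r2·wrap2 + 2·C·cosβ = 19·3.2750 + 16·3.0082 + 2·44.8999 = 200.1558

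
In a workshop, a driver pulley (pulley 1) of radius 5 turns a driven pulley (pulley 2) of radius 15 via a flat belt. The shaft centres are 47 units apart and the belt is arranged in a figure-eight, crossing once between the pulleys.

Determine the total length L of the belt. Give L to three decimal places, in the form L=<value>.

crossed belt: β = asin((r1+r2)/C) = asin(20/47) = 25.1843°
wrap1 = wrap2 = π + 2β = 230.3687°
tangent length = C·cosβ = 42.5323
L = (r1+r2)·wrap + 2·C·cosβ = 20·4.0207 + 2·42.5323 = 165.4785

L=165.479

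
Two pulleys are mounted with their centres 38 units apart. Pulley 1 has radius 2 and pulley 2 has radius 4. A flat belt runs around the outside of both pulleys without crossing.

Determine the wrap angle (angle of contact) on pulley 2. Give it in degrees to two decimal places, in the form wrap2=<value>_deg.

open belt: β = asin((r2−r1)/C) = asin(2/38) = 3.0170°
wrap1 = π − 2β = 173.9661°
wrap2 = π + 2β = 186.0339°

wrap2=186.03_deg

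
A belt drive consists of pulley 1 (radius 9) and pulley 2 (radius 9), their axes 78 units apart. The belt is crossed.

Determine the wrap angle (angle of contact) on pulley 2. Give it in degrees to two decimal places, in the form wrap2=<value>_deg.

crossed belt: β = asin((r1+r2)/C) = asin(18/78) = 13.3424°
wrap1 = wrap2 = π + 2β = 206.6847°

wrap2=206.68_deg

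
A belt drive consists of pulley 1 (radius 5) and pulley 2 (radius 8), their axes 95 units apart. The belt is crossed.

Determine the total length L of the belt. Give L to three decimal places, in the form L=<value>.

crossed belt: β = asin((r1+r2)/C) = asin(13/95) = 7.8652°
wrap1 = wrap2 = π + 2β = 195.7303°
tangent length = C·cosβ = 94.1063
L = (r1+r2)·wrap + 2·C·cosβ = 13·3.4161 + 2·94.1063 = 232.6224

L=232.622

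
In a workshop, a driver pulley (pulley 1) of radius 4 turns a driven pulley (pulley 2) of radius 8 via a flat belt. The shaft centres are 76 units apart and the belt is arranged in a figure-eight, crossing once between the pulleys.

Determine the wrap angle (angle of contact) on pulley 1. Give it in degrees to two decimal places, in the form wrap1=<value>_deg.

wrap1=198.17_deg

crossed belt: β = asin((r1+r2)/C) = asin(12/76) = 9.0847°
wrap1 = wrap2 = π + 2β = 198.1694°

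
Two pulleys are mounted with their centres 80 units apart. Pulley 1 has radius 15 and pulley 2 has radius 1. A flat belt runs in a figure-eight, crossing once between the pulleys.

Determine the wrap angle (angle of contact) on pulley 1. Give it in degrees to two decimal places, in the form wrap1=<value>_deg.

wrap1=203.07_deg

crossed belt: β = asin((r1+r2)/C) = asin(16/80) = 11.5370°
wrap1 = wrap2 = π + 2β = 203.0739°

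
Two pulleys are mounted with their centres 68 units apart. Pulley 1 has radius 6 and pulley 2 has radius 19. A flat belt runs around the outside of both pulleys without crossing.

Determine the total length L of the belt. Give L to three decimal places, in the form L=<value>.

open belt: β = asin((r2−r1)/C) = asin(13/68) = 11.0214°
wrap1 = π − 2β = 157.9571°
wrap2 = π + 2β = 202.0429°
tangent length = C·cosβ = 66.7458
L = r1·wrap1 + r2·wrap2 + 2·C·cosβ = 6·2.7569 + 19·3.5263 + 2·66.7458 = 217.0328

L=217.033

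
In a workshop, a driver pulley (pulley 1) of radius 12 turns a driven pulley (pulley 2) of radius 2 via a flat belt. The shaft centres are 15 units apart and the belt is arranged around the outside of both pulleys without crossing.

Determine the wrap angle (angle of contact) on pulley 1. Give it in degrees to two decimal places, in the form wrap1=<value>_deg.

wrap1=263.62_deg

open belt: β = asin((r2−r1)/C) = asin(-10/15) = -41.8103°
wrap1 = π − 2β = 263.6206°
wrap2 = π + 2β = 96.3794°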